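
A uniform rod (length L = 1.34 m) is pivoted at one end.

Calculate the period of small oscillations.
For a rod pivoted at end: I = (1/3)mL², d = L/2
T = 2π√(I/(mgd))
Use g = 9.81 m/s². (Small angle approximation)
I/m = (1/3)L² = 0.5985 m²; d = L/2 = 0.67 m
T = 2π√(I/(mgd)) = 2π√(0.5985/(9.81×0.67)) = 1.896 s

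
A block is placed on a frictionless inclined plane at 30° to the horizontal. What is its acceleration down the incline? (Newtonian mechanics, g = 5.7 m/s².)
a = g sin(θ) = 5.7 × sin(30°) = 5.7 × 0.5 = 2.85 m/s²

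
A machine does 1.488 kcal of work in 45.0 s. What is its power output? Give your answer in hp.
P = W/t = 6226 J / 45 s = 138.4 W = 0.1855 hp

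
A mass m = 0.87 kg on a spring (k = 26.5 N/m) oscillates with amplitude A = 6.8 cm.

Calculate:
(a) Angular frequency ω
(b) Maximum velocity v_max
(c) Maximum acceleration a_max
ω = √(k/m) = √(26.5/0.87) = 5.519 rad/s
v_max = ωA = 5.519×0.068 = 0.3753 m/s
a_max = ω²A = 5.519²×0.068 = 2.071 m/s²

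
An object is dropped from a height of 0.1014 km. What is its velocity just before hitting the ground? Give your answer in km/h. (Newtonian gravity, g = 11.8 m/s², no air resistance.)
v = √(2gh) (with unit conversion) = 176.1 km/h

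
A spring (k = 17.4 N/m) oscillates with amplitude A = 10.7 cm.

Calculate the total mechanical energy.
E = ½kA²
E = ½kA² = ½×17.4×(0.107)² = 0.09961 J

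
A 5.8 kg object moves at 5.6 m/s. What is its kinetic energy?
KE = ½mv² = ½×5.8×5.6² = 90.944 J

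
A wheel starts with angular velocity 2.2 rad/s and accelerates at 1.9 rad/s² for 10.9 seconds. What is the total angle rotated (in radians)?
θ = ω₀t + ½αt² = 2.2×10.9 + ½×1.9×10.9² = 136.85 rad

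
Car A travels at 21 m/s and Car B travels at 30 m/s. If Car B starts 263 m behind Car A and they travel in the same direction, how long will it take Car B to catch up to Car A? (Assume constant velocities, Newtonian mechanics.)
Relative speed: v_rel = 30 - 21 = 9 m/s
Time to catch: t = d₀/v_rel = 263/9 = 29.22 s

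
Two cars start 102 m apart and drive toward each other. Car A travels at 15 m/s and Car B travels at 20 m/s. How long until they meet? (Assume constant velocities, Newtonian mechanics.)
Combined speed: v_combined = 15 + 20 = 35 m/s
Time to meet: t = d/35 = 102/35 = 2.91 s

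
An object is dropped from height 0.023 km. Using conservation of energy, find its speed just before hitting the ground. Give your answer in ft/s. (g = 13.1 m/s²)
mgh = ½mv² → v = √(2gh) = √(2×13.1×23) = 24.55 m/s = 80.54 ft/s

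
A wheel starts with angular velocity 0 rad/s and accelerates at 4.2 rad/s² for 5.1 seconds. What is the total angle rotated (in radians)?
θ = ω₀t + ½αt² = 0×5.1 + ½×4.2×5.1² = 54.62 rad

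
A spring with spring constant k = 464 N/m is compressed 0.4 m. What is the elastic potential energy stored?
PE = ½kx² = ½×464×0.4² = 37.12 J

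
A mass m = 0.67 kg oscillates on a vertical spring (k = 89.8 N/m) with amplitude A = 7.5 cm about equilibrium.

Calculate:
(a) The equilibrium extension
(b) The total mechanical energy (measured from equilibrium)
x_eq = mg/k = 0.67×9.81/89.8 = 0.07319 m = 7.319 cm
E = ½kA² = ½×89.8×(0.075)² = 0.2526 J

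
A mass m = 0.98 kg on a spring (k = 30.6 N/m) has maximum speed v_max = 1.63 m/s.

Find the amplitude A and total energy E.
½mv²_max = ½kA² → A = v_max√(m/k) = 1.63×√(0.98/30.6) = 0.2917 m = 29.17 cm
E = ½mv²_max = ½×0.98×1.63² = 1.302 J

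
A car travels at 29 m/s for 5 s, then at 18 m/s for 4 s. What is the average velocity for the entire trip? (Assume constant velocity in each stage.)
d₁ = v₁t₁ = 29 × 5 = 145 m
d₂ = v₂t₂ = 18 × 4 = 72 m
d_total = 217 m, t_total = 9 s
v_avg = d_total/t_total = 217/9 = 24.11 m/s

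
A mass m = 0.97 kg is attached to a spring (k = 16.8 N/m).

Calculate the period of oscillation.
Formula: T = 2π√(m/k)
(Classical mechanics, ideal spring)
T = 2π√(m/k) = 2π√(0.97/16.8) = 1.51 s; f = 1/T = 0.6624 Hz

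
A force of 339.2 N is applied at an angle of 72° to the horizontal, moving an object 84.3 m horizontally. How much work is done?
W = Fd cosθ = 339.2×84.3×cos(72°) = 8836.2 J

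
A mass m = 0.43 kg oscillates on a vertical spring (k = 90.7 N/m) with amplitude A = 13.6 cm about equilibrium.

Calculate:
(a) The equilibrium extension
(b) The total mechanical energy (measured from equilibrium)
x_eq = mg/k = 0.43×9.81/90.7 = 0.04651 m = 4.651 cm
E = ½kA² = ½×90.7×(0.136)² = 0.8388 J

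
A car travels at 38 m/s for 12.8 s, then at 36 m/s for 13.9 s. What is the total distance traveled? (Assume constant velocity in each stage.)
d₁ = v₁t₁ = 38 × 12.8 = 486.4 m
d₂ = v₂t₂ = 36 × 13.9 = 500.4 m
d_total = 486.4 + 500.4 = 986.8 m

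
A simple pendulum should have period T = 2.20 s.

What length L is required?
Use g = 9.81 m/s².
T = 2π√(L/g) → L = g(T/2π)² = 9.81×(2.2/2π)² = 1.203 m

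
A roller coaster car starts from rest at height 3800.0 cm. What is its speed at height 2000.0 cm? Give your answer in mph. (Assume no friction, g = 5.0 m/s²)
mgh₁ = ½mv₂² + mgh₂ → v₂ = √(2g(h₁−h₂)) = √(2×5.0×(38−20)) = 13.42 m/s = 30.01 mph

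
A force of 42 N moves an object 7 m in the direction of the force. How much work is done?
W = Fd = 42×7 = 294.0 J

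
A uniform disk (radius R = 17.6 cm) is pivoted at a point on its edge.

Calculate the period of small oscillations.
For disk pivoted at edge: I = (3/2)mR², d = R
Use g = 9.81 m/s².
I/m = (3/2)R² = 0.04646 m²; d = R = 0.176 m
T = 2π√((3/2)R²/(gR)) = 2π√(3R/(2g)) = 1.031 s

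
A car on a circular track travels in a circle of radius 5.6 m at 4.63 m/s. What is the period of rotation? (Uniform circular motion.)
T = 2πr/v = 2π×5.6/4.63 = 7.6 s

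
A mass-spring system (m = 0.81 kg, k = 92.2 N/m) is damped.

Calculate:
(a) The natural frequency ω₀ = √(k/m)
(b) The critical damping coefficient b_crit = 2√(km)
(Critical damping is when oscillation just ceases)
ω₀ = √(k/m) = √(92.2/0.81) = 10.67 rad/s
b_crit = 2√(km) = 2√(92.2×0.81) = 17.28 kg/s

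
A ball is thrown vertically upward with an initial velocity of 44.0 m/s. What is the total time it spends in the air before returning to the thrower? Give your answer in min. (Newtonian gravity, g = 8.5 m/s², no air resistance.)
t_total = 2v₀/g (with unit conversion) = 0.1725 min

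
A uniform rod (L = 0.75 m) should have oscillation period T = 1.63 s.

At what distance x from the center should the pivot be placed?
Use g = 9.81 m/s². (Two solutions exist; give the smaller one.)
T = 2π√((L²/12 + x²)/(gx)). Let c = T²g/(4π²) = 0.6602.
x² − cx + L²/12 = 0 → x = (c − √(c² − L²/3))/2 = 0.08092 m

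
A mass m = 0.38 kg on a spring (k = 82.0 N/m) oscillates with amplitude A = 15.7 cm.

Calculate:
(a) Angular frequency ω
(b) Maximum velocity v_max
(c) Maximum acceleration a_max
ω = √(k/m) = √(82.0/0.38) = 14.69 rad/s
v_max = ωA = 14.69×0.157 = 2.306 m/s
a_max = ω²A = 14.69²×0.157 = 33.88 m/s²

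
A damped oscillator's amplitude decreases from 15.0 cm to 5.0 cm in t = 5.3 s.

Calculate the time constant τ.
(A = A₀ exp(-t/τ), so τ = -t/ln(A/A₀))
A/A₀ = 5.0/15.0 = 0.3333; ln(A/A₀) = -1.099
τ = −t/ln(A/A₀) = −5.3/-1.099 = 4.824 s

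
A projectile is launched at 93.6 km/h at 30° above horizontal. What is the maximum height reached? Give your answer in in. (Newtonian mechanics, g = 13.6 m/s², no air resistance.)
H = v₀²sin²(θ)/(2g) (with unit conversion) = 244.6 in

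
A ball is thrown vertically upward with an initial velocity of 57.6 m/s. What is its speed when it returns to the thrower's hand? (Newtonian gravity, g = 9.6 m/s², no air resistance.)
By conservation of energy, the ball returns at the same speed = 57.6 m/s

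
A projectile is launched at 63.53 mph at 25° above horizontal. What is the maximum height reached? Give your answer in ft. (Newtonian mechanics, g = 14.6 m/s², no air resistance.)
H = v₀²sin²(θ)/(2g) (with unit conversion) = 16.19 ft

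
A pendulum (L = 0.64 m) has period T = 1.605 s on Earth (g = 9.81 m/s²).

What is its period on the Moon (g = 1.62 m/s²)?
T = 2π√(L/g), so T_moon/T_earth = √(g_earth/g_moon)
T_moon = 2π√(0.64/1.62) = 3.949 s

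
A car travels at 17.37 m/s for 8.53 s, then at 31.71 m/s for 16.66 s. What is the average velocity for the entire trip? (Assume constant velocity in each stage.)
d₁ = v₁t₁ = 17.37 × 8.53 = 148.166 m
d₂ = v₂t₂ = 31.71 × 16.66 = 528.289 m
d_total = 676.45 m, t_total = 25.19 s
v_avg = d_total/t_total = 676.45/25.19 = 26.85 m/s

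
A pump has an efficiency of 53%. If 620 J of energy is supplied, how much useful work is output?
W_out = η × W_in = 0.53 × 620 = 328.6 J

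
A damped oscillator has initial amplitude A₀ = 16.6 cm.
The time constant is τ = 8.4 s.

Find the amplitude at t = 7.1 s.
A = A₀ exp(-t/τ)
A = A₀ exp(−t/τ) = 16.6×exp(−7.1/8.4) = 7.129 cm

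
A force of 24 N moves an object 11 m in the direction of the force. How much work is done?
W = Fd = 24×11 = 264.0 J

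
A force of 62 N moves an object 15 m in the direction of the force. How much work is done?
W = Fd = 62×15 = 930.0 J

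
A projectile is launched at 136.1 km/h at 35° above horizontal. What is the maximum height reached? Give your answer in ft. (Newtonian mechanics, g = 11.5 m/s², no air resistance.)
H = v₀²sin²(θ)/(2g) (with unit conversion) = 67.07 ft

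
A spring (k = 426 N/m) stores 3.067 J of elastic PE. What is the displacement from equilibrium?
PE = ½kx² → x = √(2PE/k) = √(2×3.067/426) = 0.12 m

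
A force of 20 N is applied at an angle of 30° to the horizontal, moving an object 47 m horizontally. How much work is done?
W = Fd cosθ = 20×47×cos(30°) = 814.06 J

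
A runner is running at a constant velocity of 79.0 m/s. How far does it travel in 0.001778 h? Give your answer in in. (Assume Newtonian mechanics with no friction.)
d = vt (with unit conversion) = 19910.0 in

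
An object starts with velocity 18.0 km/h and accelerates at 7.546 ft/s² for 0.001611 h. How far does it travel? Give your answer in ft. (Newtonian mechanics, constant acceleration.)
d = v₀t + ½at² (with unit conversion) = 222.0 ft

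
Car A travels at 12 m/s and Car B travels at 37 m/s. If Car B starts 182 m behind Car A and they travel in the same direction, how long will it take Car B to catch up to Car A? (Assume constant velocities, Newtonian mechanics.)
Relative speed: v_rel = 37 - 12 = 25 m/s
Time to catch: t = d₀/v_rel = 182/25 = 7.28 s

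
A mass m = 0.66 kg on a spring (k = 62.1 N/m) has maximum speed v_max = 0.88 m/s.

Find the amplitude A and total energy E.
½mv²_max = ½kA² → A = v_max√(m/k) = 0.88×√(0.66/62.1) = 0.09072 m = 9.072 cm
E = ½mv²_max = ½×0.66×0.88² = 0.2556 J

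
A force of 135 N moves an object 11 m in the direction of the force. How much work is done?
W = Fd = 135×11 = 1485.0 J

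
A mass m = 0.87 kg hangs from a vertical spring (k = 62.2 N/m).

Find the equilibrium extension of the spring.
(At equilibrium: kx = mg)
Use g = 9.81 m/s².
x_eq = mg/k = 0.87×9.81/62.2 = 0.1372 m = 13.72 cm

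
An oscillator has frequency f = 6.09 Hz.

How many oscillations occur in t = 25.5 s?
n = f×t = 6.09×25.5 = 155.3 oscillations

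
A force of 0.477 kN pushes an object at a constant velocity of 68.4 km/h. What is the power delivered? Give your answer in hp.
P = Fv = 477 N × 19 m/s = 9063 W = 12.15 hp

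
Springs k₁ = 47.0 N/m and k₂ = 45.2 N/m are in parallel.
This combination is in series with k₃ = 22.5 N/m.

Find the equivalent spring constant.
k₁₂ = k₁ + k₂ = 92.2 N/m (parallel)
1/k_eq = 1/k₁₂ + 1/k₃ → k_eq = 18.09 N/m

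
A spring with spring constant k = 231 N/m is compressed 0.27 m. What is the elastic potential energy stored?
PE = ½kx² = ½×231×0.27² = 8.42 J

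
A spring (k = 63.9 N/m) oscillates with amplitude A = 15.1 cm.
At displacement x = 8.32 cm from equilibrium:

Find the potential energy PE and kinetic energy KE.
E_total = ½kA² = ½×63.9×(0.151)² = 0.7285 J
PE = ½kx² = ½×63.9×(0.0832)² = 0.2212 J
KE = E_total − PE = 0.5073 J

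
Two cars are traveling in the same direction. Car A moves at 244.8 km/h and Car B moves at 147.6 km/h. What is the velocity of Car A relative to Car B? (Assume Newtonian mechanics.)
v_rel = v_A - v_B = 244.8 - 147.6 = 97.2 km/h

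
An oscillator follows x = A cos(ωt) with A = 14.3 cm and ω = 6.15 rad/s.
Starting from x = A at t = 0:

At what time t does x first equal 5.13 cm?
cos(ωt) = x/A = 5.13/14.3 = 0.3587
ωt = arccos(0.3587) = 1.204 rad
t = 1.204/6.15 = 0.1958 s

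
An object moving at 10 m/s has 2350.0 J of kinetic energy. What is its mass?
KE = ½mv² → m = 2KE/v² = 2×2350.0/10² = 47.0 kg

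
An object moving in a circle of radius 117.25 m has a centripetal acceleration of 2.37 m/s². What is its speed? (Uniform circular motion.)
v = √(a_c × r) = √(2.37 × 117.25) = 16.67 m/s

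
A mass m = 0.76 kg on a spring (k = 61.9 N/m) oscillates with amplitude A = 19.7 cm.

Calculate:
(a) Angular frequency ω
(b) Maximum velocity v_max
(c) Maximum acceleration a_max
ω = √(k/m) = √(61.9/0.76) = 9.025 rad/s
v_max = ωA = 9.025×0.197 = 1.778 m/s
a_max = ω²A = 9.025²×0.197 = 16.05 m/s²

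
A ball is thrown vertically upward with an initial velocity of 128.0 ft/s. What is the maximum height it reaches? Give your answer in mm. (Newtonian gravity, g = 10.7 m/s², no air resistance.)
h_max = v₀²/(2g) (with unit conversion) = 71130.0 mm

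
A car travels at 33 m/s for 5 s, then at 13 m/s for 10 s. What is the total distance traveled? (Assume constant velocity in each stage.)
d₁ = v₁t₁ = 33 × 5 = 165 m
d₂ = v₂t₂ = 13 × 10 = 130 m
d_total = 165 + 130 = 295 m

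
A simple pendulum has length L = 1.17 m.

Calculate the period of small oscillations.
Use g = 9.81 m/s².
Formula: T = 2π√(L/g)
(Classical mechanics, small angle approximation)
T = 2π√(L/g) = 2π√(1.17/9.81) = 2.17 s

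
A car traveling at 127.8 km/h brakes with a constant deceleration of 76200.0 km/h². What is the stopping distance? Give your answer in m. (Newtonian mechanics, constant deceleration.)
d = v₀² / (2a) (with unit conversion) = 107.2 m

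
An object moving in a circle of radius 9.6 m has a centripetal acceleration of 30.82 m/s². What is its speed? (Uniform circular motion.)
v = √(a_c × r) = √(30.82 × 9.6) = 17.2 m/s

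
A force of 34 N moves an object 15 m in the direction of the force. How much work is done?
W = Fd = 34×15 = 510.0 J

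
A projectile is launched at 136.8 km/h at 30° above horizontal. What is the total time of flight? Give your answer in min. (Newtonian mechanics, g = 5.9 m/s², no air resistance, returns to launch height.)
T = 2v₀sin(θ)/g (with unit conversion) = 0.1073 min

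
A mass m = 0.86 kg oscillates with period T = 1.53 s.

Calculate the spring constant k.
T = 2π√(m/k) → k = m(2π/T)² = 0.86×(2π/1.53)² = 14.5 N/m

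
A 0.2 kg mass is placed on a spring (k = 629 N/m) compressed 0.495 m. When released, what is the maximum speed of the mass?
½kx² = ½mv² → v = x√(k/m) = 0.495×√(629/0.2) = 27.76 m/s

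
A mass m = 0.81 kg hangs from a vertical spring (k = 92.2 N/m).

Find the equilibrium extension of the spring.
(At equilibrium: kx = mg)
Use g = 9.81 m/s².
x_eq = mg/k = 0.81×9.81/92.2 = 0.08618 m = 8.618 cm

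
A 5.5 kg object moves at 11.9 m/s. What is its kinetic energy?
KE = ½mv² = ½×5.5×11.9² = 389.4275 J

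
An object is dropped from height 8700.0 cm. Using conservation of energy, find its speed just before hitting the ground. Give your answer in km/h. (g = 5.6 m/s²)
mgh = ½mv² → v = √(2gh) = √(2×5.6×87) = 31.22 m/s = 112.4 km/h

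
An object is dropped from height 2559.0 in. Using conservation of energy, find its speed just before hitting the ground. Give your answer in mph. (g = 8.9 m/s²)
mgh = ½mv² → v = √(2gh) = √(2×8.9×65) = 34.01 m/s = 76.09 mph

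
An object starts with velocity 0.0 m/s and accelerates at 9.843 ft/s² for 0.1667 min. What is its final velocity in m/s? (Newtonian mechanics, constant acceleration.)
v = v₀ + at (with unit conversion) = 30.01 m/s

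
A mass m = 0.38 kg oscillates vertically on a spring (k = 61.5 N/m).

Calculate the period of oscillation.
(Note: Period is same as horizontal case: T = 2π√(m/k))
T = 2π√(m/k) = 2π√(0.38/61.5) = 0.4939 s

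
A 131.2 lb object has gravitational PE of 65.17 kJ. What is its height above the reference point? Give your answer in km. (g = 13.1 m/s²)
PE = mgh → h = PE/(mg) = 6.517e+04 J / (59.51 kg × 13.1 m/s²) = 83.59 m = 0.08359 km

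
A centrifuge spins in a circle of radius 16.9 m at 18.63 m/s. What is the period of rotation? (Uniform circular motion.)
T = 2πr/v = 2π×16.9/18.63 = 5.7 s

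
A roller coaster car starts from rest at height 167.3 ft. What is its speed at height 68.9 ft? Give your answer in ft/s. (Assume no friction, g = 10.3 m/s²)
mgh₁ = ½mv₂² + mgh₂ → v₂ = √(2g(h₁−h₂)) = √(2×10.3×(50.99−21)) = 24.86 m/s = 81.55 ft/s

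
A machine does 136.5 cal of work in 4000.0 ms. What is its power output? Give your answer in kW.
P = W/t = 571.1 J / 4 s = 142.8 W = 0.1428 kW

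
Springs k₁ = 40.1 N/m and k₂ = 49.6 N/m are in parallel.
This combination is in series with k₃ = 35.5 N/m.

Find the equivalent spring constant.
k₁₂ = k₁ + k₂ = 89.7 N/m (parallel)
1/k_eq = 1/k₁₂ + 1/k₃ → k_eq = 25.43 N/m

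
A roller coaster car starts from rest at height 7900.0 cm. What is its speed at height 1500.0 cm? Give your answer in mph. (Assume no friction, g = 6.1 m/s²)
mgh₁ = ½mv₂² + mgh₂ → v₂ = √(2g(h₁−h₂)) = √(2×6.1×(79−15)) = 27.94 m/s = 62.51 mph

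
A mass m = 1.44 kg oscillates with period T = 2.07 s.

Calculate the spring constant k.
T = 2π√(m/k) → k = m(2π/T)² = 1.44×(2π/2.07)² = 13.27 N/m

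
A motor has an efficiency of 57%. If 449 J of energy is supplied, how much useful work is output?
W_out = η × W_in = 0.57 × 449 = 255.93 J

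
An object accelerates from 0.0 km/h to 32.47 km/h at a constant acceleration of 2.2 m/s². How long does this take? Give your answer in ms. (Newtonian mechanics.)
t = (v - v₀)/a (with unit conversion) = 4100.0 ms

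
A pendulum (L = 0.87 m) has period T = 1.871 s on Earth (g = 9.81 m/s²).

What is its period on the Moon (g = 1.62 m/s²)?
T = 2π√(L/g), so T_moon/T_earth = √(g_earth/g_moon)
T_moon = 2π√(0.87/1.62) = 4.604 s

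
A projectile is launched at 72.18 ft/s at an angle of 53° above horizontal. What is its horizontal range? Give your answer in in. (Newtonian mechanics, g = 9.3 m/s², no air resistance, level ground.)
R = v₀² sin(2θ) / g (with unit conversion) = 1970.0 in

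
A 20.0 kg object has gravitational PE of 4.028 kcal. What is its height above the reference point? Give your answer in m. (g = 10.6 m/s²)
PE = mgh → h = PE/(mg) = 1.685e+04 J / (20 kg × 10.6 m/s²) = 79.5 m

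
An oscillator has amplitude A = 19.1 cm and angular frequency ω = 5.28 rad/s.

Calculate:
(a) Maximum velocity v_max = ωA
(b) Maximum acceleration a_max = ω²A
v_max = ωA = 5.28×0.191 = 1.008 m/s
a_max = ω²A = 5.28²×0.191 = 5.325 m/s²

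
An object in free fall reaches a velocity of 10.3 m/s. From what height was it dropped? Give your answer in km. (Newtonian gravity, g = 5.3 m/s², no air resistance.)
h = v²/(2g) (with unit conversion) = 0.01001 km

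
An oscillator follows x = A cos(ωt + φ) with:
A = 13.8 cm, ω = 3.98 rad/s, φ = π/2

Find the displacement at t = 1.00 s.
x = A cos(ωt + φ) = 13.8×cos(3.98×1.0 + π/2) = 10.26 cm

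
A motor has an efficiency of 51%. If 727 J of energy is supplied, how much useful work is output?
W_out = η × W_in = 0.51 × 727 = 370.77 J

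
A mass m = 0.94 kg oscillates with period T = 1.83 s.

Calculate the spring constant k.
T = 2π√(m/k) → k = m(2π/T)² = 0.94×(2π/1.83)² = 11.08 N/m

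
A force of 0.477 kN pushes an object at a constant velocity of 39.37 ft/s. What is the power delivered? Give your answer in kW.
P = Fv = 477 N × 12 m/s = 5724 W = 5.724 kW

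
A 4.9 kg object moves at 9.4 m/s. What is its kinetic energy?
KE = ½mv² = ½×4.9×9.4² = 216.482 J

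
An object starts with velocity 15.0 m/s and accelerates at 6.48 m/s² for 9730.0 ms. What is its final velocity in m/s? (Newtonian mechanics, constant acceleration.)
v = v₀ + at (with unit conversion) = 78.05 m/s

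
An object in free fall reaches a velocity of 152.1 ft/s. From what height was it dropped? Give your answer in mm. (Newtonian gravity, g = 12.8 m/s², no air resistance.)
h = v²/(2g) (with unit conversion) = 83960.0 mm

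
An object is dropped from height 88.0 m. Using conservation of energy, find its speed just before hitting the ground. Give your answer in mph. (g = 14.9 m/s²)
mgh = ½mv² → v = √(2gh) = √(2×14.9×88) = 51.21 m/s = 114.6 mph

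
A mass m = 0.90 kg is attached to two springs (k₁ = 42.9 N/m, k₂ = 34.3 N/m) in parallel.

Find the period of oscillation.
k_eq = k₁+k₂ = 77.2 N/m
T = 2π√(m/k_eq) = 2π√(0.9/77.2) = 0.6784 s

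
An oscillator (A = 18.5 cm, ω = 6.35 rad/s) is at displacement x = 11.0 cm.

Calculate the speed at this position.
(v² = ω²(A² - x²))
v = ω√(A² − x²) = 6.35×√(0.185² − 0.11²) = 0.9445 m/s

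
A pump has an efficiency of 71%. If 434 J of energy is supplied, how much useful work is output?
W_out = η × W_in = 0.71 × 434 = 308.14 J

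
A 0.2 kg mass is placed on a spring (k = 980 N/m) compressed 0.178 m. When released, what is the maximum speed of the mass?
½kx² = ½mv² → v = x√(k/m) = 0.178×√(980/0.2) = 12.46 m/s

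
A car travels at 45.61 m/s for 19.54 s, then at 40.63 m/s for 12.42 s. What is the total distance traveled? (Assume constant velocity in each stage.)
d₁ = v₁t₁ = 45.61 × 19.54 = 891.219 m
d₂ = v₂t₂ = 40.63 × 12.42 = 504.625 m
d_total = 891.219 + 504.625 = 1395.84 m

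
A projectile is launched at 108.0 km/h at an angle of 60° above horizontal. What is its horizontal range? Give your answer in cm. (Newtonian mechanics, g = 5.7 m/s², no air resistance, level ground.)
R = v₀² sin(2θ) / g (with unit conversion) = 13670.0 cm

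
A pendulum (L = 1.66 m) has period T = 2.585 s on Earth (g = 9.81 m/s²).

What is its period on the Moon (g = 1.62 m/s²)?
T = 2π√(L/g), so T_moon/T_earth = √(g_earth/g_moon)
T_moon = 2π√(1.66/1.62) = 6.36 s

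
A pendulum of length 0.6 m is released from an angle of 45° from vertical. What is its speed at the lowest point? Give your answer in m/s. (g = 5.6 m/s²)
h = L(1 − cosθ) = 0.6×(1 − cos45°) = 0.1757 m
v = √(2gh) = √(2×5.6×0.1757) = 1.403 m/s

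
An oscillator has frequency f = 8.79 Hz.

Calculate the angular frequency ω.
ω = 2πf = 2π×8.79 = 55.23 rad/s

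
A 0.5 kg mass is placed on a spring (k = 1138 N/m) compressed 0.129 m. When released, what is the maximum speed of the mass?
½kx² = ½mv² → v = x√(k/m) = 0.129×√(1138/0.5) = 6.154 m/s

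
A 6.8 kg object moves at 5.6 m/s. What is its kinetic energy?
KE = ½mv² = ½×6.8×5.6² = 106.624 J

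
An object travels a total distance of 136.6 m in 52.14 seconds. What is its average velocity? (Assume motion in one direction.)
v_avg = Δd / Δt = 136.6 / 52.14 = 2.62 m/s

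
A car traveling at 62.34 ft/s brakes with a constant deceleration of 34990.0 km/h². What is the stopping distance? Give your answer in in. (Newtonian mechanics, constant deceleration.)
d = v₀² / (2a) (with unit conversion) = 2632.0 in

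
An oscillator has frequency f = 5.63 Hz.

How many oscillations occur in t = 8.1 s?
n = f×t = 5.63×8.1 = 45.6 oscillations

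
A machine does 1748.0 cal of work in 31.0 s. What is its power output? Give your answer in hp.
P = W/t = 7314 J / 31 s = 235.9 W = 0.3164 hp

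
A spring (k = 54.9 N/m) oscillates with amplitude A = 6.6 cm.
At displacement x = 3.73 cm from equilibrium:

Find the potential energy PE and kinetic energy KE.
E_total = ½kA² = ½×54.9×(0.066)² = 0.1196 J
PE = ½kx² = ½×54.9×(0.0373)² = 0.03819 J
KE = E_total − PE = 0.08138 J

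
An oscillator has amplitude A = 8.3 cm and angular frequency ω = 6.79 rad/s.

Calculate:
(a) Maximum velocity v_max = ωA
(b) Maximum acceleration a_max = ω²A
v_max = ωA = 6.79×0.083 = 0.5636 m/s
a_max = ω²A = 6.79²×0.083 = 3.827 m/s²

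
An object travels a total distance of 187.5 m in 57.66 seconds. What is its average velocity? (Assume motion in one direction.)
v_avg = Δd / Δt = 187.5 / 57.66 = 3.25 m/s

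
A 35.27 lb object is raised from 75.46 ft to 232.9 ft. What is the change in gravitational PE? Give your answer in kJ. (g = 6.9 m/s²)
ΔPE = mg(h₂ − h₁) = 16 kg × 6.9 m/s² × (70.99 − 23) m = 5297 J = 5.297 kJ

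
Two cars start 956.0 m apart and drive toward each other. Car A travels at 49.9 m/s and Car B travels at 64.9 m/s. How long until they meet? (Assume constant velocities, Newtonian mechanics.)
Combined speed: v_combined = 49.9 + 64.9 = 114.8 m/s
Time to meet: t = d/114.8 = 956.0/114.8 = 8.33 s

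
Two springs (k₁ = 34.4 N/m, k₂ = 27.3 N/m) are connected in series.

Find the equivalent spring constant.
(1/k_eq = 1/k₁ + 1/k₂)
1/k_eq = 1/34.4 + 1/27.3 = 0.0657; k_eq = 15.22 N/m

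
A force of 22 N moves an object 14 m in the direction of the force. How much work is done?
W = Fd = 22×14 = 308.0 J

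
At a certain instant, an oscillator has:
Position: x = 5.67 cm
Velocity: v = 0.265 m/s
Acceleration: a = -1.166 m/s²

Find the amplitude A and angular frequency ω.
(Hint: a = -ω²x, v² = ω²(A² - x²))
a = −ω²x → ω = √(|a|/x) = √(1.166/0.0567) = 4.535 rad/s
v² = ω²(A² − x²) → A = √(x² + v²/ω²) = √(0.0567² + 0.265²/4.535²) = 0.08142 m = 8.142 cm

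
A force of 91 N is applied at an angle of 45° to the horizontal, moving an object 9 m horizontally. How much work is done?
W = Fd cosθ = 91×9×cos(45°) = 579.12 J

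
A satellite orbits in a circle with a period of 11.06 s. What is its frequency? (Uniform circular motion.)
f = 1/T = 1/11.06 = 0.0904 Hz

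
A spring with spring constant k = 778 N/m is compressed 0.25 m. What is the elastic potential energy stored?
PE = ½kx² = ½×778×0.25² = 24.31 J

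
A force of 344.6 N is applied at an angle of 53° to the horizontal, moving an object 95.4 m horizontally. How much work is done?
W = Fd cosθ = 344.6×95.4×cos(53°) = 19785.0 J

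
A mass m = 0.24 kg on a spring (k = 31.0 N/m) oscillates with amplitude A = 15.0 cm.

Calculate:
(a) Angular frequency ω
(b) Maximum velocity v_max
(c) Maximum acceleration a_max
ω = √(k/m) = √(31.0/0.24) = 11.37 rad/s
v_max = ωA = 11.37×0.15 = 1.705 m/s
a_max = ω²A = 11.37²×0.15 = 19.38 m/s²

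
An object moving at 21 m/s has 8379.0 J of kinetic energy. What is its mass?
KE = ½mv² → m = 2KE/v² = 2×8379.0/21² = 38.0 kg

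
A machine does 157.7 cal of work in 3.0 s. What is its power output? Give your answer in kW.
P = W/t = 659.8 J / 3 s = 219.9 W = 0.2199 kW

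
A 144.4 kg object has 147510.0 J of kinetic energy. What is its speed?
KE = ½mv² → v = √(2KE/m) = √(2×147510.0/144.4) = 45.2 m/s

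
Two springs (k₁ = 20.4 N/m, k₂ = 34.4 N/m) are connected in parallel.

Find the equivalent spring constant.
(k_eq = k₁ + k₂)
k_eq = k₁ + k₂ = 20.4 + 34.4 = 54.8 N/m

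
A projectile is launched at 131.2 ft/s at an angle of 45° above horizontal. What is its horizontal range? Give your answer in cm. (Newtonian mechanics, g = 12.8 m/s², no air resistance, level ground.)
R = v₀² sin(2θ) / g (with unit conversion) = 12490.0 cm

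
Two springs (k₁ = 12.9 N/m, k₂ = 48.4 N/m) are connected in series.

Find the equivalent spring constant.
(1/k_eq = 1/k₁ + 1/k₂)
1/k_eq = 1/12.9 + 1/48.4 = 0.098181; k_eq = 10.19 N/m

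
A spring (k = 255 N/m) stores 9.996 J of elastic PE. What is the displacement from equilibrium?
PE = ½kx² → x = √(2PE/k) = √(2×9.996/255) = 0.28 m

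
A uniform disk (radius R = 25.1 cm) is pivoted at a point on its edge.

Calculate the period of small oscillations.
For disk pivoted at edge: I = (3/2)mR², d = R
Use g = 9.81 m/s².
I/m = (3/2)R² = 0.0945 m²; d = R = 0.251 m
T = 2π√((3/2)R²/(gR)) = 2π√(3R/(2g)) = 1.231 s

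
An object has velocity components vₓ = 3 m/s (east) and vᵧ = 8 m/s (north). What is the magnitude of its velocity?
|v| = √(vₓ² + vᵧ²) = √(3² + 8²) = √(73) = 8.54 m/s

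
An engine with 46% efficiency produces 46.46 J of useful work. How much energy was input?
W_in = W_out/η = 46.46/0.46 = 101.0 J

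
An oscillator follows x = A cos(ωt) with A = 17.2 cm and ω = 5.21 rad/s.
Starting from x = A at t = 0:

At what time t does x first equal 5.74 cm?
cos(ωt) = x/A = 5.74/17.2 = 0.3337
ωt = arccos(0.3337) = 1.231 rad
t = 1.231/5.21 = 0.2362 s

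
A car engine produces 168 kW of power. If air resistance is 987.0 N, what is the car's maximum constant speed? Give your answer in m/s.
P = Fv → v = P/F = 168000 W / 987 N = 170.2 m/s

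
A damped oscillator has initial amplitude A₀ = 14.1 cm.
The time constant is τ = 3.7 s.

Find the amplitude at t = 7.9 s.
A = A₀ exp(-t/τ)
A = A₀ exp(−t/τ) = 14.1×exp(−7.9/3.7) = 1.667 cm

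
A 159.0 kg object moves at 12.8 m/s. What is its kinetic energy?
KE = ½mv² = ½×159.0×12.8² = 13025.28 J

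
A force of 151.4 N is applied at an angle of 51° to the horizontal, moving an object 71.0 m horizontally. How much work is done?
W = Fd cosθ = 151.4×71.0×cos(51°) = 6764.8 J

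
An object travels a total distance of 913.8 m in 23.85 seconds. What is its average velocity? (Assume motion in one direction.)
v_avg = Δd / Δt = 913.8 / 23.85 = 38.31 m/s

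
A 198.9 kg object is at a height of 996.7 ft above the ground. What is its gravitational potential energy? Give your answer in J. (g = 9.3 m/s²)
PE = mgh = 198.9 kg × 9.3 m/s² × 303.8 m = 5.619e+05 J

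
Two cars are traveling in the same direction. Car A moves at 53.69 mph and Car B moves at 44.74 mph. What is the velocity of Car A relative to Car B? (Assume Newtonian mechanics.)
v_rel = v_A - v_B = 53.69 - 44.74 = 8.95 mph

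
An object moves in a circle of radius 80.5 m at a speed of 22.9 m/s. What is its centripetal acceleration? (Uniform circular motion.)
a_c = v²/r = 22.9²/80.5 = 524.41/80.5 = 6.51 m/s²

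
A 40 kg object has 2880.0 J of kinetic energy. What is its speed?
KE = ½mv² → v = √(2KE/m) = √(2×2880.0/40) = 12.0 m/s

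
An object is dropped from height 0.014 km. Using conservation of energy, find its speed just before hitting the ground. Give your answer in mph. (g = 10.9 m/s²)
mgh = ½mv² → v = √(2gh) = √(2×10.9×14) = 17.47 m/s = 39.08 mph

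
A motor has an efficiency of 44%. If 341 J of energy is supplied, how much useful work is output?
W_out = η × W_in = 0.44 × 341 = 150.04 J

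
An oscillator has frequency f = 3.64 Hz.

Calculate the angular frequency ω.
ω = 2πf = 2π×3.64 = 22.87 rad/s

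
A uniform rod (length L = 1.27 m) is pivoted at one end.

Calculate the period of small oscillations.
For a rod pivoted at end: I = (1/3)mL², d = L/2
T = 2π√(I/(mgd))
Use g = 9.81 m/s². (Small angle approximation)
I/m = (1/3)L² = 0.5376 m²; d = L/2 = 0.635 m
T = 2π√(I/(mgd)) = 2π√(0.5376/(9.81×0.635)) = 1.846 s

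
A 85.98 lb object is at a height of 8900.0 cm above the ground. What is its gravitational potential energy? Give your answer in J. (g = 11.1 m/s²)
PE = mgh = 39 kg × 11.1 m/s² × 89 m = 3.853e+04 J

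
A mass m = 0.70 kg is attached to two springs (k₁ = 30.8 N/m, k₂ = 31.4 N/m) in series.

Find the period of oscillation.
k_eq = k₁k₂/(k₁+k₂) = 15.55 N/m
T = 2π√(m/k_eq) = 2π√(0.7/15.55) = 1.333 s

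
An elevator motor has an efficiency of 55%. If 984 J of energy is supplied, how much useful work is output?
W_out = η × W_in = 0.55 × 984 = 541.2 J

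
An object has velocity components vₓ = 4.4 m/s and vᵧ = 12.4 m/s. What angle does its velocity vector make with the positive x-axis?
θ = arctan(vᵧ/vₓ) = arctan(12.4/4.4) = 70.46°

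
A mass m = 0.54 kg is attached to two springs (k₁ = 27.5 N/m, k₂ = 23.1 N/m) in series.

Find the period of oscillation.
k_eq = k₁k₂/(k₁+k₂) = 12.55 N/m
T = 2π√(m/k_eq) = 2π√(0.54/12.55) = 1.303 s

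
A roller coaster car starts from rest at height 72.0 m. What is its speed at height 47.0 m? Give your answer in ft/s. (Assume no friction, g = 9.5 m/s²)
mgh₁ = ½mv₂² + mgh₂ → v₂ = √(2g(h₁−h₂)) = √(2×9.5×(72−47)) = 21.79 m/s = 71.5 ft/s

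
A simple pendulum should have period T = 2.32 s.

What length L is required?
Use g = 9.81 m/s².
T = 2π√(L/g) → L = g(T/2π)² = 9.81×(2.32/2π)² = 1.337 m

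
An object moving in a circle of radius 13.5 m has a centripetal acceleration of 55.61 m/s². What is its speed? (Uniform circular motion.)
v = √(a_c × r) = √(55.61 × 13.5) = 27.4 m/s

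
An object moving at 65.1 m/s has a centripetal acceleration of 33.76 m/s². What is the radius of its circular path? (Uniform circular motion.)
r = v²/a_c = 65.1²/33.76 = 125.53 m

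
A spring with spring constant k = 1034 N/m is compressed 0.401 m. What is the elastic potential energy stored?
PE = ½kx² = ½×1034×0.401² = 83.13 J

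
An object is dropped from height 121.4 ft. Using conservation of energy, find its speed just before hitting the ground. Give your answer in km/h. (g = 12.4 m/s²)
mgh = ½mv² → v = √(2gh) = √(2×12.4×37) = 30.29 m/s = 109.1 km/h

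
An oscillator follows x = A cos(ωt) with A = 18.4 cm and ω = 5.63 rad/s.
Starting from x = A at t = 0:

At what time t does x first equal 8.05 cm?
cos(ωt) = x/A = 8.05/18.4 = 0.4375
ωt = arccos(0.4375) = 1.118 rad
t = 1.118/5.63 = 0.1986 s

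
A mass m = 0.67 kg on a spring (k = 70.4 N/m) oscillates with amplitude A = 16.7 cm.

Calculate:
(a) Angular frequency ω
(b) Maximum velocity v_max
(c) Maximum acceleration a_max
ω = √(k/m) = √(70.4/0.67) = 10.25 rad/s
v_max = ωA = 10.25×0.167 = 1.712 m/s
a_max = ω²A = 10.25²×0.167 = 17.55 m/s²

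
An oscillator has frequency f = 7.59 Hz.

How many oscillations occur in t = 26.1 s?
n = f×t = 7.59×26.1 = 198.1 oscillations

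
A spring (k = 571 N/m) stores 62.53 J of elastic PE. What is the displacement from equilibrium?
PE = ½kx² → x = √(2PE/k) = √(2×62.53/571) = 0.468 m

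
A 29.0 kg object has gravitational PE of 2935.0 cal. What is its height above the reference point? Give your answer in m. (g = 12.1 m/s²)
PE = mgh → h = PE/(mg) = 1.228e+04 J / (29 kg × 12.1 m/s²) = 35 m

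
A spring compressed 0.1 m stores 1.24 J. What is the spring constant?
PE = ½kx² → k = 2PE/x² = 2×1.24/0.1² = 248.0 N/m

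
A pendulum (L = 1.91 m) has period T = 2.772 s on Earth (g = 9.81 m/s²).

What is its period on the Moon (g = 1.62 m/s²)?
T = 2π√(L/g), so T_moon/T_earth = √(g_earth/g_moon)
T_moon = 2π√(1.91/1.62) = 6.822 s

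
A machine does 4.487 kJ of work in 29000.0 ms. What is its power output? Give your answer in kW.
P = W/t = 4487 J / 29 s = 154.7 W = 0.1547 kW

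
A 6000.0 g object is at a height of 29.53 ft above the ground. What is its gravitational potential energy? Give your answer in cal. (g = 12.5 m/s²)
PE = mgh = 6 kg × 12.5 m/s² × 9.001 m = 675.1 J = 161.3 cal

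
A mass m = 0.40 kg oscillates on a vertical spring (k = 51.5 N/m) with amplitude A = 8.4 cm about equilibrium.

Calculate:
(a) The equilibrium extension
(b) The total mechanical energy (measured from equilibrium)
x_eq = mg/k = 0.4×9.81/51.5 = 0.07619 m = 7.619 cm
E = ½kA² = ½×51.5×(0.084)² = 0.1817 J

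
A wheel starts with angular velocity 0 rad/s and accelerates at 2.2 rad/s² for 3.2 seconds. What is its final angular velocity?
ω = ω₀ + αt = 0 + 2.2 × 3.2 = 7.04 rad/s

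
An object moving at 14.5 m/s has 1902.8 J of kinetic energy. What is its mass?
KE = ½mv² → m = 2KE/v² = 2×1902.8/14.5² = 18.1 kg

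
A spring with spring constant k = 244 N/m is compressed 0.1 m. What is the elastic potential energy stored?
PE = ½kx² = ½×244×0.1² = 1.22 J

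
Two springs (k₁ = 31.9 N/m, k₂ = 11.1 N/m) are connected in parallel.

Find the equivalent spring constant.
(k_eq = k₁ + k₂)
k_eq = k₁ + k₂ = 31.9 + 11.1 = 43 N/m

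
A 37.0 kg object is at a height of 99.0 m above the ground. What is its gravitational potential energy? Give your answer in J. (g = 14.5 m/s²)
PE = mgh = 37 kg × 14.5 m/s² × 99 m = 5.311e+04 J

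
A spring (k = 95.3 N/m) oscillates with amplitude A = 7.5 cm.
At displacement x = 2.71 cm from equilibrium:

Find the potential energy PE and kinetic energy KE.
E_total = ½kA² = ½×95.3×(0.075)² = 0.268 J
PE = ½kx² = ½×95.3×(0.0271)² = 0.03499 J
KE = E_total − PE = 0.233 J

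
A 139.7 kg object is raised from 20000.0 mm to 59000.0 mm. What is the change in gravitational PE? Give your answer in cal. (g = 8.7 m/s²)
ΔPE = mg(h₂ − h₁) = 139.7 kg × 8.7 m/s² × (59 − 20) m = 4.74e+04 J = 11330.0 cal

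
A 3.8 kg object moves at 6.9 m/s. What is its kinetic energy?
KE = ½mv² = ½×3.8×6.9² = 90.459 J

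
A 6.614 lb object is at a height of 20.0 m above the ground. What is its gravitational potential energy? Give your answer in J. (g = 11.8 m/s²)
PE = mgh = 3 kg × 11.8 m/s² × 20 m = 708 J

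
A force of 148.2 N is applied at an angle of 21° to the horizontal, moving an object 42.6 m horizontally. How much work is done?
W = Fd cosθ = 148.2×42.6×cos(21°) = 5894.0 J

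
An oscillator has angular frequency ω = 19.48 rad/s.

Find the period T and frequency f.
T = 2π/ω = 2π/19.48 = 0.3225 s; f = ω/2π = 3.1 Hz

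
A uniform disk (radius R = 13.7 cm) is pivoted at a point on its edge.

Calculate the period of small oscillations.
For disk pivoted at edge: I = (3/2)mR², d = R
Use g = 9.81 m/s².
I/m = (3/2)R² = 0.02815 m²; d = R = 0.137 m
T = 2π√((3/2)R²/(gR)) = 2π√(3R/(2g)) = 0.9094 s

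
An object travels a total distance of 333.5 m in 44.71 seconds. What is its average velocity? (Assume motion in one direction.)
v_avg = Δd / Δt = 333.5 / 44.71 = 7.46 m/s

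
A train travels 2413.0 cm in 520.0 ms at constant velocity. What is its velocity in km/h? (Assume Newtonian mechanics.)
v = d/t (with unit conversion) = 167.1 km/h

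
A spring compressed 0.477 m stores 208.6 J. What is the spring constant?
PE = ½kx² → k = 2PE/x² = 2×208.6/0.477² = 1834.0 N/m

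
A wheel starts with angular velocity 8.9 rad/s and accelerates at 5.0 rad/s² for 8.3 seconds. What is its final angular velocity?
ω = ω₀ + αt = 8.9 + 5.0 × 8.3 = 50.4 rad/s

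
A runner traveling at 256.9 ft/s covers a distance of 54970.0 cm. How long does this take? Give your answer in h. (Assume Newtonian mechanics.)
t = d/v (with unit conversion) = 0.00195 h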